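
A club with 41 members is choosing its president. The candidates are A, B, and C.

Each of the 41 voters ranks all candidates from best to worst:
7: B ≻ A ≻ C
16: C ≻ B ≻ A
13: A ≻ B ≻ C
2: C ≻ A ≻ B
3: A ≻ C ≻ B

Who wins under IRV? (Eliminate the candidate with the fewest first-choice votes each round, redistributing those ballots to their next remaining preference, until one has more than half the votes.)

Round 1: A 16, B 7, C 18. B eliminated.
Round 2: A 23, C 18. A has a majority (≥21).

A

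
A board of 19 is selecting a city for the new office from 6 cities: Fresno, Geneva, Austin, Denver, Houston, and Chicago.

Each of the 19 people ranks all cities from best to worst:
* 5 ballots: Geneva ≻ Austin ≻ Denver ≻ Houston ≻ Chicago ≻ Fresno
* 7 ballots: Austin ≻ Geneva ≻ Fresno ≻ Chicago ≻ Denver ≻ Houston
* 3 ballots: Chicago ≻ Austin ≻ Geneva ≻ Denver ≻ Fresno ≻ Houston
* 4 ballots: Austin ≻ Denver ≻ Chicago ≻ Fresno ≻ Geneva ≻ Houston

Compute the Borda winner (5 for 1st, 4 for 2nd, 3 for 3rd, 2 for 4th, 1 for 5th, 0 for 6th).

Austin

Fresno: 5×0 + 7×3 + 3×1 + 4×2 = 32
Geneva: 5×5 + 7×4 + 3×3 + 4×1 = 66
Austin: 5×4 + 7×5 + 3×4 + 4×5 = 87
Denver: 5×3 + 7×1 + 3×2 + 4×4 = 44
Houston: 5×2 + 7×0 + 3×0 + 4×0 = 10
Chicago: 5×1 + 7×2 + 3×5 + 4×3 = 46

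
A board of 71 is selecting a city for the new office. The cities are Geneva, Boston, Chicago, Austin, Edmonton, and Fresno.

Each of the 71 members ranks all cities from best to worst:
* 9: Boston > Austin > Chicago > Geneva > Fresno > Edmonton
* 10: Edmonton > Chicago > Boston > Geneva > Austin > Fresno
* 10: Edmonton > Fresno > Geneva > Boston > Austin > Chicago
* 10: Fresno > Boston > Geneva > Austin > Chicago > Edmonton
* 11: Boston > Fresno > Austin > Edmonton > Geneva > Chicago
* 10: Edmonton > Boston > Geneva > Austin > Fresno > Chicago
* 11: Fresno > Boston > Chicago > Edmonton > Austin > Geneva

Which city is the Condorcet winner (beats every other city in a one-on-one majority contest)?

Boston

Boston vs Geneva: 61–10
Boston vs Chicago: 61–10
Boston vs Austin: 71–0
Boston vs Edmonton: 41–30
Boston vs Fresno: 40–31
Boston beats every other city.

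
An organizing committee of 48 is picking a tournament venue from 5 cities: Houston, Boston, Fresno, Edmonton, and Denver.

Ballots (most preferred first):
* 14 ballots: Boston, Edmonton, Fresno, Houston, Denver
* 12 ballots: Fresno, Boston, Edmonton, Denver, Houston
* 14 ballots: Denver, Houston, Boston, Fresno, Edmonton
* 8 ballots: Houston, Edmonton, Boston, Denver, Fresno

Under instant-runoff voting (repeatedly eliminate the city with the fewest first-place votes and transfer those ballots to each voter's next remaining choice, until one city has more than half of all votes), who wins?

Round 1: Houston 8, Boston 14, Fresno 12, Edmonton 0, Denver 14. Edmonton eliminated.
Round 2: Houston 8, Boston 14, Fresno 12, Denver 14. Houston eliminated.
Round 3: Boston 22, Fresno 12, Denver 14. Fresno eliminated.
Round 4: Boston 34, Denver 14. Boston has a majority (≥25).

Boston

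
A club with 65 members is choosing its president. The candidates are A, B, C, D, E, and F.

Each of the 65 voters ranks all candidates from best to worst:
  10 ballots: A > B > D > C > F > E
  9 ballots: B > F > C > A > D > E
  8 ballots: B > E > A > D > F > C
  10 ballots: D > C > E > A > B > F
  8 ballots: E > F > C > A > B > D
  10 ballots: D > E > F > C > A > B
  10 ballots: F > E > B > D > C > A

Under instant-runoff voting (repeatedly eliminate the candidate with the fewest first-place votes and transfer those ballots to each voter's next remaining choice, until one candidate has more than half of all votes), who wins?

Round 1: A 10, B 17, C 0, D 20, E 8, F 10. C eliminated.
Round 2: A 10, B 17, D 20, E 8, F 10. E eliminated.
Round 3: A 10, B 17, D 20, F 18. A eliminated.
Round 4: B 27, D 20, F 18. F eliminated.
Round 5: B 45, D 20. B has a majority (≥33).

B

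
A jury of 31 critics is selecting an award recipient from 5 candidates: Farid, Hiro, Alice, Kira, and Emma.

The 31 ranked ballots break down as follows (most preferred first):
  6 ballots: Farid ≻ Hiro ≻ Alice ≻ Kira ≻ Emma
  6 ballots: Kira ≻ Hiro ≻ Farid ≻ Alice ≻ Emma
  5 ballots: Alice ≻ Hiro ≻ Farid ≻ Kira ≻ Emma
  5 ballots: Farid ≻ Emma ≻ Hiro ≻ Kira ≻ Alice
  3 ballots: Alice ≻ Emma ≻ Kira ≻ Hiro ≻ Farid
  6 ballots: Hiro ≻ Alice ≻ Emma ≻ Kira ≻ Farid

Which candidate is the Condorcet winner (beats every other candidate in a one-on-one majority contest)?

Hiro vs Farid: 20–11
Hiro vs Alice: 23–8
Hiro vs Kira: 22–9
Hiro vs Emma: 23–8
Hiro beats every other candidate.

Hiro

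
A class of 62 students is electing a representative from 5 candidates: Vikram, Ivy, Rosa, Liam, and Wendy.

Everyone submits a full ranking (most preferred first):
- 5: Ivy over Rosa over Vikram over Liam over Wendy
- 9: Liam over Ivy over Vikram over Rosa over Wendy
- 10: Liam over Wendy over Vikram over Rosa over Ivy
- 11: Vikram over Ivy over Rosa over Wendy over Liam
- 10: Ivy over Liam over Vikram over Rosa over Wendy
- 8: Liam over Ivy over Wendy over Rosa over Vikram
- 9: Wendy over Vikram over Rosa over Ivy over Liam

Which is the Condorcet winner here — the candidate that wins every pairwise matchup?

Ivy vs Vikram: 32–30
Ivy vs Rosa: 43–19
Ivy vs Liam: 35–27
Ivy vs Wendy: 43–19
Ivy beats every other candidate.

Ivy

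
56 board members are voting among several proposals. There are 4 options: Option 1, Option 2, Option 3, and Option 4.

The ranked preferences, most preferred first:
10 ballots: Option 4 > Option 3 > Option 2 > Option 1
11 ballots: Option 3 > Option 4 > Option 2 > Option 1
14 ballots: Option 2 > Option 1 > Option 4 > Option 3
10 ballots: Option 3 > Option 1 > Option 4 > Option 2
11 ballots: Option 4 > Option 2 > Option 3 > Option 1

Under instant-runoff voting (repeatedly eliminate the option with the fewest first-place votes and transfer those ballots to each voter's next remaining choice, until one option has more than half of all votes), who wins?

Option 4

Round 1: Option 1 0, Option 2 14, Option 3 21, Option 4 21. Option 1 eliminated.
Round 2: Option 2 14, Option 3 21, Option 4 21. Option 2 eliminated.
Round 3: Option 3 21, Option 4 35. Option 4 has a majority (≥29).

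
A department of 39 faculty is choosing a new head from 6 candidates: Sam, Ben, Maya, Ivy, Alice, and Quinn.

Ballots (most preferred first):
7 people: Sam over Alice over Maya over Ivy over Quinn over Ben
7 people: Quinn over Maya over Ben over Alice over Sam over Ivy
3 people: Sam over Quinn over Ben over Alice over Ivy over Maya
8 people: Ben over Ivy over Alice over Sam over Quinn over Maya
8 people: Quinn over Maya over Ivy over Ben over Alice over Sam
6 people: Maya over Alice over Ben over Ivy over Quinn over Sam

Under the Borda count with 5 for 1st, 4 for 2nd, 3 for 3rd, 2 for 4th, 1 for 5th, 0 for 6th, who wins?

Sam: 7×5 + 7×1 + 3×5 + 8×2 + 8×0 + 6×0 = 73
Ben: 7×0 + 7×3 + 3×3 + 8×5 + 8×2 + 6×3 = 104
Maya: 7×3 + 7×4 + 3×0 + 8×0 + 8×4 + 6×5 = 111
Ivy: 7×2 + 7×0 + 3×1 + 8×4 + 8×3 + 6×2 = 85
Alice: 7×4 + 7×2 + 3×2 + 8×3 + 8×1 + 6×4 = 104
Quinn: 7×1 + 7×5 + 3×4 + 8×1 + 8×5 + 6×1 = 108

Maya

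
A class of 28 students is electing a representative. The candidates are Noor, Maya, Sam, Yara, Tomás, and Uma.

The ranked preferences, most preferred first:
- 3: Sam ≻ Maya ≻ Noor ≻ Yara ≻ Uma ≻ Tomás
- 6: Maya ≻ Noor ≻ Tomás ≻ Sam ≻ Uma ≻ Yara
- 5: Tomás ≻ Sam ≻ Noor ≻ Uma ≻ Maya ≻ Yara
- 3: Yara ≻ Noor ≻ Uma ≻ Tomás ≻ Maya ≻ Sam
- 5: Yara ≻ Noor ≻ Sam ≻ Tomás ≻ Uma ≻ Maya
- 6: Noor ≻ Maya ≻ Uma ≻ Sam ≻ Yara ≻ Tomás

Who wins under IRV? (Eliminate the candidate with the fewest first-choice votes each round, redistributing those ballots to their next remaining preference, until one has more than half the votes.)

Noor

Round 1: Noor 6, Maya 6, Sam 3, Yara 8, Tomás 5, Uma 0. Uma eliminated.
Round 2: Noor 6, Maya 6, Sam 3, Yara 8, Tomás 5. Sam eliminated.
Round 3: Noor 6, Maya 9, Yara 8, Tomás 5. Tomás eliminated.
Round 4: Noor 11, Maya 9, Yara 8. Yara eliminated.
Round 5: Noor 19, Maya 9. Noor has a majority (≥15).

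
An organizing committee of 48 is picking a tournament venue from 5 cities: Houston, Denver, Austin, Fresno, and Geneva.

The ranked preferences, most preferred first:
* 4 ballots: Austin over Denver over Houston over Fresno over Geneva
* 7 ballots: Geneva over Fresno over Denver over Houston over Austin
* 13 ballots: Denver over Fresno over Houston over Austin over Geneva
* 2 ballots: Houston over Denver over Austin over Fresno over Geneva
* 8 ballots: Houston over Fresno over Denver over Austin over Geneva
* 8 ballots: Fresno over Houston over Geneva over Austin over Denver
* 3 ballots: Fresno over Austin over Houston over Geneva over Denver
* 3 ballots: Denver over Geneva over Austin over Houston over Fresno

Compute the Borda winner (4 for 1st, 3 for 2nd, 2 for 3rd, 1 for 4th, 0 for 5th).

Fresno

Houston: 4×2 + 7×1 + 13×2 + 2×4 + 8×4 + 8×3 + 3×2 + 3×1 = 114
Denver: 4×3 + 7×2 + 13×4 + 2×3 + 8×2 + 8×0 + 3×0 + 3×4 = 112
Austin: 4×4 + 7×0 + 13×1 + 2×2 + 8×1 + 8×1 + 3×3 + 3×2 = 64
Fresno: 4×1 + 7×3 + 13×3 + 2×1 + 8×3 + 8×4 + 3×4 + 3×0 = 134
Geneva: 4×0 + 7×4 + 13×0 + 2×0 + 8×0 + 8×2 + 3×1 + 3×3 = 56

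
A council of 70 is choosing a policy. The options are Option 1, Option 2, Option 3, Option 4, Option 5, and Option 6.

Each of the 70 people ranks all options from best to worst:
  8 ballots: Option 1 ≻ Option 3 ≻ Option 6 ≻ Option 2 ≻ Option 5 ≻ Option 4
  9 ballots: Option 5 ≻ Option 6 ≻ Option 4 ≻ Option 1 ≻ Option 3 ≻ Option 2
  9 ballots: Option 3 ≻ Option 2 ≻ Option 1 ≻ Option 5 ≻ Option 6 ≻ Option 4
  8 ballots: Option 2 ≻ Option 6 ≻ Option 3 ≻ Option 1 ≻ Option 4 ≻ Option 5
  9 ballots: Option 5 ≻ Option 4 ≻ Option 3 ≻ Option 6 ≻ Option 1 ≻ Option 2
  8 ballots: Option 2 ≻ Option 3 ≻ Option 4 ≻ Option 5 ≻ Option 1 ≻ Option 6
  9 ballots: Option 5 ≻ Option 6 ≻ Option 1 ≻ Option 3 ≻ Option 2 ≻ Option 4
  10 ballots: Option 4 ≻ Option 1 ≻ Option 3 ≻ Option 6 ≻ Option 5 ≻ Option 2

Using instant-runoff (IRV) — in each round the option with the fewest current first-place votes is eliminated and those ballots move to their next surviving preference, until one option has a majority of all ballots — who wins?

Option 3

Round 1: Option 1 8, Option 2 16, Option 3 9, Option 4 10, Option 5 27, Option 6 0. Option 6 eliminated.
Round 2: Option 1 8, Option 2 16, Option 3 9, Option 4 10, Option 5 27. Option 1 eliminated.
Round 3: Option 2 16, Option 3 17, Option 4 10, Option 5 27. Option 4 eliminated.
Round 4: Option 2 16, Option 3 27, Option 5 27. Option 2 eliminated.
Round 5: Option 3 43, Option 5 27. Option 3 has a majority (≥36).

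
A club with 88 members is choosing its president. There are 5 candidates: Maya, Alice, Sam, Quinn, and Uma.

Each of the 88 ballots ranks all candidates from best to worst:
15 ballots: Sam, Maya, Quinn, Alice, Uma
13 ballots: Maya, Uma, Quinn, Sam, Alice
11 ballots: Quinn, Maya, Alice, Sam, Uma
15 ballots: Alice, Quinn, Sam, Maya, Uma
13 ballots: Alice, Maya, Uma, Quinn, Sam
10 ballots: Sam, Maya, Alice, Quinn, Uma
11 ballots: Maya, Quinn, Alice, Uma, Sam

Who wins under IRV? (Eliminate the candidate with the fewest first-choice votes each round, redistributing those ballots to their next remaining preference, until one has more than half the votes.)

Round 1: Maya 24, Alice 28, Sam 25, Quinn 11, Uma 0. Uma eliminated.
Round 2: Maya 24, Alice 28, Sam 25, Quinn 11. Quinn eliminated.
Round 3: Maya 35, Alice 28, Sam 25. Sam eliminated.
Round 4: Maya 60, Alice 28. Maya has a majority (≥45).

Maya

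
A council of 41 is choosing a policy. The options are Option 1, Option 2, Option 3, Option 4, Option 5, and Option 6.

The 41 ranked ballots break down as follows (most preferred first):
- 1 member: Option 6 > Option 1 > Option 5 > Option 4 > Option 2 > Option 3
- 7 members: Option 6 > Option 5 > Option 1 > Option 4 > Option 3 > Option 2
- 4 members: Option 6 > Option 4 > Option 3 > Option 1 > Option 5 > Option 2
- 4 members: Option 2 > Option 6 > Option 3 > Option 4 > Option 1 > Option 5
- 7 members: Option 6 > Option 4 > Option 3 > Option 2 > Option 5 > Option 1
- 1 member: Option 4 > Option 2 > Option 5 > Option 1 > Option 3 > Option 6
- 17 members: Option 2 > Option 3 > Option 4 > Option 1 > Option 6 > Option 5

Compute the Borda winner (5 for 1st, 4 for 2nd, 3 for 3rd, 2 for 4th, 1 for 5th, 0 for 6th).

Option 1: 1×4 + 7×3 + 4×2 + 4×1 + 7×0 + 1×2 + 17×2 = 73
Option 2: 1×1 + 7×0 + 4×0 + 4×5 + 7×2 + 1×4 + 17×5 = 124
Option 3: 1×0 + 7×1 + 4×3 + 4×3 + 7×3 + 1×1 + 17×4 = 121
Option 4: 1×2 + 7×2 + 4×4 + 4×2 + 7×4 + 1×5 + 17×3 = 124
Option 5: 1×3 + 7×4 + 4×1 + 4×0 + 7×1 + 1×3 + 17×0 = 45
Option 6: 1×5 + 7×5 + 4×5 + 4×4 + 7×5 + 1×0 + 17×1 = 128

Option 6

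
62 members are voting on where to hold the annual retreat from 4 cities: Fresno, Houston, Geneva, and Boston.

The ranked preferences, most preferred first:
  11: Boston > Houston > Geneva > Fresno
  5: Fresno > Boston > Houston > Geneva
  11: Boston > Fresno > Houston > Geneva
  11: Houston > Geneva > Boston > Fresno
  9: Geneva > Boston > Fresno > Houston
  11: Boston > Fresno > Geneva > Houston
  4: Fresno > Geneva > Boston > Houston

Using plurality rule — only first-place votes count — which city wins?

First-place votes: Fresno 9, Houston 11, Geneva 9, Boston 33.

Boston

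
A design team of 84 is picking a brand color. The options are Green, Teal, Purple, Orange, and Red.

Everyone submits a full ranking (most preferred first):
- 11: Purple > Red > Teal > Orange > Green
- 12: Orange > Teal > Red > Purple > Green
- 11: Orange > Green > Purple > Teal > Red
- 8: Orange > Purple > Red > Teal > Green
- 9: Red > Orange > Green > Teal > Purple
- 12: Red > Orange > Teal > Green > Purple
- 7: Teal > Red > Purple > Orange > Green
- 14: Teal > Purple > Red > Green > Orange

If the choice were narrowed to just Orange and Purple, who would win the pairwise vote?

Orange

Orange is ranked above Purple on 52 ballots; Purple above Orange on 32.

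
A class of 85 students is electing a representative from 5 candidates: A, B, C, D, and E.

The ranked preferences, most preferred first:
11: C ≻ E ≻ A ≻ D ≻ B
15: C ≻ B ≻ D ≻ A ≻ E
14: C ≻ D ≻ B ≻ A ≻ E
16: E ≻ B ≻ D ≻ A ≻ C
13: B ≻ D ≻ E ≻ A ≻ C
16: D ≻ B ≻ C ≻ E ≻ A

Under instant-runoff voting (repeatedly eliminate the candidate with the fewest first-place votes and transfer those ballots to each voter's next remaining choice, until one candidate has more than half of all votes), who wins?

D

Round 1: A 0, B 13, C 40, D 16, E 16. A eliminated.
Round 2: B 13, C 40, D 16, E 16. B eliminated.
Round 3: C 40, D 29, E 16. E eliminated.
Round 4: C 40, D 45. D has a majority (≥43).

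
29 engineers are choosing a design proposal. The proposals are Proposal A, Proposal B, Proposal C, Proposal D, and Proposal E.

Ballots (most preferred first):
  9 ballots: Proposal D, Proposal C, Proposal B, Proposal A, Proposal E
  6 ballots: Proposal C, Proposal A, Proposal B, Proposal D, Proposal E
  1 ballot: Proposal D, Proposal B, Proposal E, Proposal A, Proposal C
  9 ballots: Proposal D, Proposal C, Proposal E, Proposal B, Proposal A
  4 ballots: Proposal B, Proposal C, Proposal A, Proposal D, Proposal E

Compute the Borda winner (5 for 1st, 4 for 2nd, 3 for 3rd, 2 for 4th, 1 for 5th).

Proposal A: 9×2 + 6×4 + 1×2 + 9×1 + 4×3 = 65
Proposal B: 9×3 + 6×3 + 1×4 + 9×2 + 4×5 = 87
Proposal C: 9×4 + 6×5 + 1×1 + 9×4 + 4×4 = 119
Proposal D: 9×5 + 6×2 + 1×5 + 9×5 + 4×2 = 115
Proposal E: 9×1 + 6×1 + 1×3 + 9×3 + 4×1 = 49

Proposal C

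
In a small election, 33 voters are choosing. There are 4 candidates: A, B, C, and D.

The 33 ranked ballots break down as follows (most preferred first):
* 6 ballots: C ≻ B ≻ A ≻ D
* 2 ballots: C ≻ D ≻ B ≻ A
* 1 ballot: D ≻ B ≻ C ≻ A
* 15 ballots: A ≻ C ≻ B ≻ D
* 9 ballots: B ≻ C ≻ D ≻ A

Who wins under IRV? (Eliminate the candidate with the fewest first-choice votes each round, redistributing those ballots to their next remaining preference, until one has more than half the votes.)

B

Round 1: A 15, B 9, C 8, D 1. D eliminated.
Round 2: A 15, B 10, C 8. C eliminated.
Round 3: A 15, B 18. B has a majority (≥17).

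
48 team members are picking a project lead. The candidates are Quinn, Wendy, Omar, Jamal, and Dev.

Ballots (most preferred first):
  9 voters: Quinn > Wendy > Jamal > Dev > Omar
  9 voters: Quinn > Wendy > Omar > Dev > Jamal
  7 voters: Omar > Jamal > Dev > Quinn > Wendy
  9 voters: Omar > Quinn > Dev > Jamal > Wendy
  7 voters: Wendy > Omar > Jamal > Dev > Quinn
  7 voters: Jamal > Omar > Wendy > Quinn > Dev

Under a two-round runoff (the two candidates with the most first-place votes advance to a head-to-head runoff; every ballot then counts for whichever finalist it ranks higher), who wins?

Omar

Round 1 first-place votes: Quinn 18, Wendy 7, Omar 16, Jamal 7, Dev 0. Quinn and Omar advance.
Runoff: Quinn is ranked above Omar on 18 ballots, Omar above Quinn on 30.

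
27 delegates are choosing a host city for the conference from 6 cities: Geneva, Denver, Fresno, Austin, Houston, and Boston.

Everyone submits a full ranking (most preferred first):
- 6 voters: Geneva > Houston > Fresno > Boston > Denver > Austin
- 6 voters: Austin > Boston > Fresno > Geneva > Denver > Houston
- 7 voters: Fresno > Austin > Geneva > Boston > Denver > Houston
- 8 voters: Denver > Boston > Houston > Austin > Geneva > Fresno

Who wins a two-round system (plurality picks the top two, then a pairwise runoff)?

Round 1 first-place votes: Geneva 6, Denver 8, Fresno 7, Austin 6, Houston 0, Boston 0. Denver and Fresno advance.
Runoff: Denver is ranked above Fresno on 8 ballots, Fresno above Denver on 19.

Fresno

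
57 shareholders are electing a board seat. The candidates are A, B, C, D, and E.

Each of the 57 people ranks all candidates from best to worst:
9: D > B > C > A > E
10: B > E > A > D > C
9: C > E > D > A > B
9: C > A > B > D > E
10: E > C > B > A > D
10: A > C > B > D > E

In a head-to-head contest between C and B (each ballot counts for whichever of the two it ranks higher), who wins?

C

C is ranked above B on 38 ballots; B above C on 19.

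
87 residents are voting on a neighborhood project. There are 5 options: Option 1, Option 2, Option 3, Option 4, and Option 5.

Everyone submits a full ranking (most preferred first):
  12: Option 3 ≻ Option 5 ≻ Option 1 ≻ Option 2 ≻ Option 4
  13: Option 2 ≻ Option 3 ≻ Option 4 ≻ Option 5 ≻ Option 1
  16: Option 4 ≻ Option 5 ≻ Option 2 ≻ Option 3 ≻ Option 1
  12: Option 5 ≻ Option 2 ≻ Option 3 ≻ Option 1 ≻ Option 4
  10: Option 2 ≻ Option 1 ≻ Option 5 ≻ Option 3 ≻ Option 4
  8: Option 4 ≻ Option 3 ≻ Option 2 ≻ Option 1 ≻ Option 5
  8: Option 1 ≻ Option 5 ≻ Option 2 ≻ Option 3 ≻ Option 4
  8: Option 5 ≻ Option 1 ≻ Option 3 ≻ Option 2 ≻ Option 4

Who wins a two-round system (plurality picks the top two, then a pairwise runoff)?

Round 1 first-place votes: Option 1 8, Option 2 23, Option 3 12, Option 4 24, Option 5 20. Option 4 and Option 2 advance.
Runoff: Option 4 is ranked above Option 2 on 24 ballots, Option 2 above Option 4 on 63.

Option 2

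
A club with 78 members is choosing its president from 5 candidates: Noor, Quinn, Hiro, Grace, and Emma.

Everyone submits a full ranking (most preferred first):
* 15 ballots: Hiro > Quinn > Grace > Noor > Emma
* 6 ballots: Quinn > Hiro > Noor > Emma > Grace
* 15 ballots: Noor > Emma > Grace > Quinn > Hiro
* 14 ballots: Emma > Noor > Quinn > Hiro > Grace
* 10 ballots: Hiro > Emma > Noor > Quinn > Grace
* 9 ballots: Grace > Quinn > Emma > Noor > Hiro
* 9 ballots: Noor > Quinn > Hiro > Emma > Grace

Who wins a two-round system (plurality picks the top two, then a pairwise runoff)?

Noor

Round 1 first-place votes: Noor 24, Quinn 6, Hiro 25, Grace 9, Emma 14. Hiro and Noor advance.
Runoff: Hiro is ranked above Noor on 31 ballots, Noor above Hiro on 47.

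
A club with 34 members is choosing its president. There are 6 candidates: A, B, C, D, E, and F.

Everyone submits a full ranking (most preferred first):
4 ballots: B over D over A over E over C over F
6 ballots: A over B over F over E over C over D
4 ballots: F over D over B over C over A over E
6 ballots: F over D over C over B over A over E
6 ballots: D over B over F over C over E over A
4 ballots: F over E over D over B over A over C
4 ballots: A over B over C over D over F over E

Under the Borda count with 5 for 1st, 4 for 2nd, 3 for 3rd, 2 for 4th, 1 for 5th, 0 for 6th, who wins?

A: 4×3 + 6×5 + 4×1 + 6×1 + 6×0 + 4×1 + 4×5 = 76
B: 4×5 + 6×4 + 4×3 + 6×2 + 6×4 + 4×2 + 4×4 = 116
C: 4×1 + 6×1 + 4×2 + 6×3 + 6×2 + 4×0 + 4×3 = 60
D: 4×4 + 6×0 + 4×4 + 6×4 + 6×5 + 4×3 + 4×2 = 106
E: 4×2 + 6×2 + 4×0 + 6×0 + 6×1 + 4×4 + 4×0 = 42
F: 4×0 + 6×3 + 4×5 + 6×5 + 6×3 + 4×5 + 4×1 = 110

B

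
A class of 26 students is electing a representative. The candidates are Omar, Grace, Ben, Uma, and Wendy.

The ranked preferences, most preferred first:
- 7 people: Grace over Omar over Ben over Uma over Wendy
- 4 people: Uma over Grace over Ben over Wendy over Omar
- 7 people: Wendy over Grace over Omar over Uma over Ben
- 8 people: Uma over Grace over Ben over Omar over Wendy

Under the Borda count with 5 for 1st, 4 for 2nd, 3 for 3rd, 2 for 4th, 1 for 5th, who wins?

Grace

Omar: 7×4 + 4×1 + 7×3 + 8×2 = 69
Grace: 7×5 + 4×4 + 7×4 + 8×4 = 111
Ben: 7×3 + 4×3 + 7×1 + 8×3 = 64
Uma: 7×2 + 4×5 + 7×2 + 8×5 = 88
Wendy: 7×1 + 4×2 + 7×5 + 8×1 = 58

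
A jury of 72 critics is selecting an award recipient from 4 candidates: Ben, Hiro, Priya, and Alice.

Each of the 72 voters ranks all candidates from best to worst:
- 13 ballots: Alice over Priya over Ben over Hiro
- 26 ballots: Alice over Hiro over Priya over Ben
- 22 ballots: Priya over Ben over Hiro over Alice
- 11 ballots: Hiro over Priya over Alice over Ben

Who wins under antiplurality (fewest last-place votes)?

Last-place votes: Ben 37, Hiro 13, Priya 0, Alice 22.

Priya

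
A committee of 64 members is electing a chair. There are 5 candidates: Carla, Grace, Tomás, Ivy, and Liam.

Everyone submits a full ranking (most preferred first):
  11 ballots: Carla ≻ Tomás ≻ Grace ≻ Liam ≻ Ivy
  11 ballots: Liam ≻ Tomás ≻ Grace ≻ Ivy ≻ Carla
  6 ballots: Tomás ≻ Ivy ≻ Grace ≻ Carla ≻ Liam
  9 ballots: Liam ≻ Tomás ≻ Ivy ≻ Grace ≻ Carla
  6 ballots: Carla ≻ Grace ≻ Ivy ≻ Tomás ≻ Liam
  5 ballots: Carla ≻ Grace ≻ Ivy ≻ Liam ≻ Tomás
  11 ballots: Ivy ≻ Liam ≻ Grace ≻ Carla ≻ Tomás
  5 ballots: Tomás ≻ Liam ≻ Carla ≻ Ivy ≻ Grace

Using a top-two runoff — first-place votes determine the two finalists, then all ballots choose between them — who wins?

Liam

Round 1 first-place votes: Carla 22, Grace 0, Tomás 11, Ivy 11, Liam 20. Carla and Liam advance.
Runoff: Carla is ranked above Liam on 28 ballots, Liam above Carla on 36.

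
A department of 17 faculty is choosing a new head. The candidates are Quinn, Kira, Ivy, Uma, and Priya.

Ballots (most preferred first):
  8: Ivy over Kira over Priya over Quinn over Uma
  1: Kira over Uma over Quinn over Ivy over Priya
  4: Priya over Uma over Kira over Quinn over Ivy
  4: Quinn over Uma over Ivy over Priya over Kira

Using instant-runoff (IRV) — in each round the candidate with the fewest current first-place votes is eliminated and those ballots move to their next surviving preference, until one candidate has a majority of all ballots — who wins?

Quinn

Round 1: Quinn 4, Kira 1, Ivy 8, Uma 0, Priya 4. Uma eliminated.
Round 2: Quinn 4, Kira 1, Ivy 8, Priya 4. Kira eliminated.
Round 3: Quinn 5, Ivy 8, Priya 4. Priya eliminated.
Round 4: Quinn 9, Ivy 8. Quinn has a majority (≥9).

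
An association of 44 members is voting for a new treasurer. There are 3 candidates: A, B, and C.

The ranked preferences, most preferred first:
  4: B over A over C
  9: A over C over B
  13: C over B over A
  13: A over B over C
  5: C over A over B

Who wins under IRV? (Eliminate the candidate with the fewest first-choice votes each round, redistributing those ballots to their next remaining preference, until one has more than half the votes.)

A

Round 1: A 22, B 4, C 18. B eliminated.
Round 2: A 26, C 18. A has a majority (≥23).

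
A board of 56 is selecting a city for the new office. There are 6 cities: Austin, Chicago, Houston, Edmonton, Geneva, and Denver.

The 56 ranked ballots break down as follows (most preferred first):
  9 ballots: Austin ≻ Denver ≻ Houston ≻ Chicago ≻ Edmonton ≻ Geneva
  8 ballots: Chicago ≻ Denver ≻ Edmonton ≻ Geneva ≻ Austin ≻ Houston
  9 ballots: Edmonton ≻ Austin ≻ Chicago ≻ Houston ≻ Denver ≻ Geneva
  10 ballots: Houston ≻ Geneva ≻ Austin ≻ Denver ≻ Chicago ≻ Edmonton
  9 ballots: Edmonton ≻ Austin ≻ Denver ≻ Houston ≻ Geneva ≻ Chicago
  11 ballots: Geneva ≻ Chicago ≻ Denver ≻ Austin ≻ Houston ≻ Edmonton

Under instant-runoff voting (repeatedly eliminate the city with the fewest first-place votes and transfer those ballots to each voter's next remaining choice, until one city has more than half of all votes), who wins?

Round 1: Austin 9, Chicago 8, Houston 10, Edmonton 18, Geneva 11, Denver 0. Denver eliminated.
Round 2: Austin 9, Chicago 8, Houston 10, Edmonton 18, Geneva 11. Chicago eliminated.
Round 3: Austin 9, Houston 10, Edmonton 26, Geneva 11. Austin eliminated.
Round 4: Houston 19, Edmonton 26, Geneva 11. Geneva eliminated.
Round 5: Houston 30, Edmonton 26. Houston has a majority (≥29).

Houston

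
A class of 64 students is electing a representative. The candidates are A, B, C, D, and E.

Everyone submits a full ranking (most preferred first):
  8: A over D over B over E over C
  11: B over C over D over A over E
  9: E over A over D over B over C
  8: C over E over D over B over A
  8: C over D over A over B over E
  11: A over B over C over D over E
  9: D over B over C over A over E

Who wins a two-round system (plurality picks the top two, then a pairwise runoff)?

C

Round 1 first-place votes: A 19, B 11, C 16, D 9, E 9. A and C advance.
Runoff: A is ranked above C on 28 ballots, C above A on 36.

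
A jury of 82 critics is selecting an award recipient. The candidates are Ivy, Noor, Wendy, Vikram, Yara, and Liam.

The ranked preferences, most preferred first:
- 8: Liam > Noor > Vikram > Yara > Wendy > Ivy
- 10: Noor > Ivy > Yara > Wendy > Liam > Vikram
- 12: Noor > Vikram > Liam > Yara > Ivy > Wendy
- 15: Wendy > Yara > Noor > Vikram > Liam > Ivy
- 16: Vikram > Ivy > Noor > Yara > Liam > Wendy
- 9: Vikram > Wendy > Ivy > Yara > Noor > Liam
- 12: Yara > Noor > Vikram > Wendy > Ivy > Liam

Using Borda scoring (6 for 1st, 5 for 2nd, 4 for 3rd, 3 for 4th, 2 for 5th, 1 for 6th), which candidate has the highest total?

Noor

Ivy: 8×1 + 10×5 + 12×2 + 15×1 + 16×5 + 9×4 + 12×2 = 237
Noor: 8×5 + 10×6 + 12×6 + 15×4 + 16×4 + 9×2 + 12×5 = 374
Wendy: 8×2 + 10×3 + 12×1 + 15×6 + 16×1 + 9×5 + 12×3 = 245
Vikram: 8×4 + 10×1 + 12×5 + 15×3 + 16×6 + 9×6 + 12×4 = 345
Yara: 8×3 + 10×4 + 12×3 + 15×5 + 16×3 + 9×3 + 12×6 = 322
Liam: 8×6 + 10×2 + 12×4 + 15×2 + 16×2 + 9×1 + 12×1 = 199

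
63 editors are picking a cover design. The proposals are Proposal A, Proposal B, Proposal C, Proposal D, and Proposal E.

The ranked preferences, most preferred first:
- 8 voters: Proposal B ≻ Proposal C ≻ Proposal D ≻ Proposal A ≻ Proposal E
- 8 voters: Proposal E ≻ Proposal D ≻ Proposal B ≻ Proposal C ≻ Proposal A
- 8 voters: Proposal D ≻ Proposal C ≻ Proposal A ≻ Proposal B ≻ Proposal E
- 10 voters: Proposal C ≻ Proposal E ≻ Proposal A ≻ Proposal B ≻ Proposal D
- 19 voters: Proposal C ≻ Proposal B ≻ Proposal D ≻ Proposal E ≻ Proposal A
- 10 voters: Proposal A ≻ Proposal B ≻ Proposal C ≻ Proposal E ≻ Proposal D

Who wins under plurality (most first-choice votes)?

Proposal C

First-place votes: Proposal A 10, Proposal B 8, Proposal C 29, Proposal D 8, Proposal E 8.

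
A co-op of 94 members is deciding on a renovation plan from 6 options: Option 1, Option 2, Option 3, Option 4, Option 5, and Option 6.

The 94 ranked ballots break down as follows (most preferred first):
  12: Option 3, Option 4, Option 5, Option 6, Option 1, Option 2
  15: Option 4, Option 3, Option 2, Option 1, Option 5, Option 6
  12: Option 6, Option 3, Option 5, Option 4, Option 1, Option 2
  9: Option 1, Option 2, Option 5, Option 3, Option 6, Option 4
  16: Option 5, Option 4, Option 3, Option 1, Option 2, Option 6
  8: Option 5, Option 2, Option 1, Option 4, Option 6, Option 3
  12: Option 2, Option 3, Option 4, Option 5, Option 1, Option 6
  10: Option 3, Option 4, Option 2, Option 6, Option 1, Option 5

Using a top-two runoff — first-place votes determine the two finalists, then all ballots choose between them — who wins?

Round 1 first-place votes: Option 1 9, Option 2 12, Option 3 22, Option 4 15, Option 5 24, Option 6 12. Option 5 and Option 3 advance.
Runoff: Option 5 is ranked above Option 3 on 33 ballots, Option 3 above Option 5 on 61.

Option 3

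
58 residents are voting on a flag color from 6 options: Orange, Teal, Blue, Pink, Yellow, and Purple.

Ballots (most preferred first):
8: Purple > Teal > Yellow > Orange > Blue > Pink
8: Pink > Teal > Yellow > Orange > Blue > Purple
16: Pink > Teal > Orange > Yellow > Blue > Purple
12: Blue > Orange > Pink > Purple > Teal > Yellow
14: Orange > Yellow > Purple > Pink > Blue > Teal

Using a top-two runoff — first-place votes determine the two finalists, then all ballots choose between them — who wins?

Round 1 first-place votes: Orange 14, Teal 0, Blue 12, Pink 24, Yellow 0, Purple 8. Pink and Orange advance.
Runoff: Pink is ranked above Orange on 24 ballots, Orange above Pink on 34.

Orange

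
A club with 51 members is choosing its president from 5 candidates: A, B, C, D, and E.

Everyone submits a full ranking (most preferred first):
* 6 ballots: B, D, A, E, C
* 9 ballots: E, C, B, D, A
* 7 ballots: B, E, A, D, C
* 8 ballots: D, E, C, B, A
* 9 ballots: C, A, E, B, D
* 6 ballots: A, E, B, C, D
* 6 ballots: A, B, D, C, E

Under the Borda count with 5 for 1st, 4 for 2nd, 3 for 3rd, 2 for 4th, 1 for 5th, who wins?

E

A: 6×3 + 9×1 + 7×3 + 8×1 + 9×4 + 6×5 + 6×5 = 152
B: 6×5 + 9×3 + 7×5 + 8×2 + 9×2 + 6×3 + 6×4 = 168
C: 6×1 + 9×4 + 7×1 + 8×3 + 9×5 + 6×2 + 6×2 = 142
D: 6×4 + 9×2 + 7×2 + 8×5 + 9×1 + 6×1 + 6×3 = 129
E: 6×2 + 9×5 + 7×4 + 8×4 + 9×3 + 6×4 + 6×1 = 174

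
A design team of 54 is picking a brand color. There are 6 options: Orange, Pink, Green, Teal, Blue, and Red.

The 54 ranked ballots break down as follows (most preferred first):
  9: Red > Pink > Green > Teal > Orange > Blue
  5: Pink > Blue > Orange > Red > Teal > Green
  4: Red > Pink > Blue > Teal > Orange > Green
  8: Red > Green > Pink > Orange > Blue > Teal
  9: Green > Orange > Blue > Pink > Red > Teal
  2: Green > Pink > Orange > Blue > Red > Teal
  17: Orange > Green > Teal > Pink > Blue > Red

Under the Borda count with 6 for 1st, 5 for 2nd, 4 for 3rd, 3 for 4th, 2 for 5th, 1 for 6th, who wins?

Green

Orange: 9×2 + 5×4 + 4×2 + 8×3 + 9×5 + 2×4 + 17×6 = 225
Pink: 9×5 + 5×6 + 4×5 + 8×4 + 9×3 + 2×5 + 17×3 = 215
Green: 9×4 + 5×1 + 4×1 + 8×5 + 9×6 + 2×6 + 17×5 = 236
Teal: 9×3 + 5×2 + 4×3 + 8×1 + 9×1 + 2×1 + 17×4 = 136
Blue: 9×1 + 5×5 + 4×4 + 8×2 + 9×4 + 2×3 + 17×2 = 142
Red: 9×6 + 5×3 + 4×6 + 8×6 + 9×2 + 2×2 + 17×1 = 180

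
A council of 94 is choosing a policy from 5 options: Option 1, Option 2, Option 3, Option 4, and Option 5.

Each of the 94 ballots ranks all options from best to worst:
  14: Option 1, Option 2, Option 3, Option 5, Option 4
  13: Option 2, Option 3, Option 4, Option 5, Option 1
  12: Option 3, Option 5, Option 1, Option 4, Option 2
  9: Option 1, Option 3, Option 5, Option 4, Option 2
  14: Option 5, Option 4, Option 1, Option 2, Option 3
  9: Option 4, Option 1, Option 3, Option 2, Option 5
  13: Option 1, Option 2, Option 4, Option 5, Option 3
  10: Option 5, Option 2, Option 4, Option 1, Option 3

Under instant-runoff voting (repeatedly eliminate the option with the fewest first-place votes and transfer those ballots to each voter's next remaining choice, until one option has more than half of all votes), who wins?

Option 5

Round 1: Option 1 36, Option 2 13, Option 3 12, Option 4 9, Option 5 24. Option 4 eliminated.
Round 2: Option 1 45, Option 2 13, Option 3 12, Option 5 24. Option 3 eliminated.
Round 3: Option 1 45, Option 2 13, Option 5 36. Option 2 eliminated.
Round 4: Option 1 45, Option 5 49. Option 5 has a majority (≥48).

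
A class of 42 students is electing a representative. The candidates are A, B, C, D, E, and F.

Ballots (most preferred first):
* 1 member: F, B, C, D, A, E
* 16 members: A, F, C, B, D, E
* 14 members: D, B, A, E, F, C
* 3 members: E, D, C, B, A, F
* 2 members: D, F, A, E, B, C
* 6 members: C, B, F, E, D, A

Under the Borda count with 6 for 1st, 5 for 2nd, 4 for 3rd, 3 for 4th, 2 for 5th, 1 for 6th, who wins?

A: 1×2 + 16×6 + 14×4 + 3×2 + 2×4 + 6×1 = 174
B: 1×5 + 16×3 + 14×5 + 3×3 + 2×2 + 6×5 = 166
C: 1×4 + 16×4 + 14×1 + 3×4 + 2×1 + 6×6 = 132
D: 1×3 + 16×2 + 14×6 + 3×5 + 2×6 + 6×2 = 158
E: 1×1 + 16×1 + 14×3 + 3×6 + 2×3 + 6×3 = 101
F: 1×6 + 16×5 + 14×2 + 3×1 + 2×5 + 6×4 = 151

A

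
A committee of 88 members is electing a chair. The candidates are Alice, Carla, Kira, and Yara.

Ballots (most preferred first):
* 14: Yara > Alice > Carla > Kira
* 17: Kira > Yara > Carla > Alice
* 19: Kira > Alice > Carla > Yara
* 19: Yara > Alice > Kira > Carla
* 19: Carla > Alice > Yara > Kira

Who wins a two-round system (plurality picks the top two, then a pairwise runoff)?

Round 1 first-place votes: Alice 0, Carla 19, Kira 36, Yara 33. Kira and Yara advance.
Runoff: Kira is ranked above Yara on 36 ballots, Yara above Kira on 52.

Yara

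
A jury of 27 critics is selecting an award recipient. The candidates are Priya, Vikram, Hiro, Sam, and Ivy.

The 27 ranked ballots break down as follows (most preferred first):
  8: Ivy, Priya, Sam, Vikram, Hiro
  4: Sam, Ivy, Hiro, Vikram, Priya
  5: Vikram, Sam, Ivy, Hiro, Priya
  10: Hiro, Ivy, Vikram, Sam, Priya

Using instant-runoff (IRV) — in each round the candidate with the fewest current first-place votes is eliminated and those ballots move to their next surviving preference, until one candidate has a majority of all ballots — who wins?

Ivy

Round 1: Priya 0, Vikram 5, Hiro 10, Sam 4, Ivy 8. Priya eliminated.
Round 2: Vikram 5, Hiro 10, Sam 4, Ivy 8. Sam eliminated.
Round 3: Vikram 5, Hiro 10, Ivy 12. Vikram eliminated.
Round 4: Hiro 10, Ivy 17. Ivy has a majority (≥14).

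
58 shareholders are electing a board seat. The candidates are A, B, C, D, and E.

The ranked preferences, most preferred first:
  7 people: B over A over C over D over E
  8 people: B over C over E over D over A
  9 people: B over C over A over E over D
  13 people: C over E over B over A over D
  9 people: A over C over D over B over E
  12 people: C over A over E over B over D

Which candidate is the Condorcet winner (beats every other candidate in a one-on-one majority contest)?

C vs A: 42–16
C vs B: 34–24
C vs D: 58–0
C vs E: 58–0
C beats every other candidate.

C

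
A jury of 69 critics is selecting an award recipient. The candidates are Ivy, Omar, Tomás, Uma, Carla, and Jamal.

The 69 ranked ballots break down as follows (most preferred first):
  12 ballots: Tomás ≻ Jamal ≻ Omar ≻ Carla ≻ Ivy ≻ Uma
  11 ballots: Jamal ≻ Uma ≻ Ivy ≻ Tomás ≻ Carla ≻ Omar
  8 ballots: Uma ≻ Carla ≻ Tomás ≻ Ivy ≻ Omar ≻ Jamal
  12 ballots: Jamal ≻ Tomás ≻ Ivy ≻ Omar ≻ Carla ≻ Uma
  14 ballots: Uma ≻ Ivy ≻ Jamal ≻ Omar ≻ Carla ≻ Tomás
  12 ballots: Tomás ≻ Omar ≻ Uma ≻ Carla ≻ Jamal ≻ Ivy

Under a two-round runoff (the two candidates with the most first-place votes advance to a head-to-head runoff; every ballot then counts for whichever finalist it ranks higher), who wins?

Jamal

Round 1 first-place votes: Ivy 0, Omar 0, Tomás 24, Uma 22, Carla 0, Jamal 23. Tomás and Jamal advance.
Runoff: Tomás is ranked above Jamal on 32 ballots, Jamal above Tomás on 37.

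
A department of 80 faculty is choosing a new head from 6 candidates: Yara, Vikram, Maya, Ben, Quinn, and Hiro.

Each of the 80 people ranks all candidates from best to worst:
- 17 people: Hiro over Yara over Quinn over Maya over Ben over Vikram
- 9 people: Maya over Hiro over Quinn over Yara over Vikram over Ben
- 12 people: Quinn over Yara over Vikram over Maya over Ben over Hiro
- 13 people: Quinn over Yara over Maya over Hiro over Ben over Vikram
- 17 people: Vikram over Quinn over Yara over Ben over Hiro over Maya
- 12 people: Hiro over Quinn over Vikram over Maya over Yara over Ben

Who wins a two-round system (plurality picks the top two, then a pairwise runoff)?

Quinn

Round 1 first-place votes: Yara 0, Vikram 17, Maya 9, Ben 0, Quinn 25, Hiro 29. Hiro and Quinn advance.
Runoff: Hiro is ranked above Quinn on 38 ballots, Quinn above Hiro on 42.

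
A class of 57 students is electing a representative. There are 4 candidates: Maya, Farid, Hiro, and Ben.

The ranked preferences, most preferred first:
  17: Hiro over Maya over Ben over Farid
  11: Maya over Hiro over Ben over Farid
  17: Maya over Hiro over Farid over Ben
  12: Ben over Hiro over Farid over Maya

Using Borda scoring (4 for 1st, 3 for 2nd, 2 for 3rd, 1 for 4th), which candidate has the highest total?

Maya: 17×3 + 11×4 + 17×4 + 12×1 = 175
Farid: 17×1 + 11×1 + 17×2 + 12×2 = 86
Hiro: 17×4 + 11×3 + 17×3 + 12×3 = 188
Ben: 17×2 + 11×2 + 17×1 + 12×4 = 121

Hiro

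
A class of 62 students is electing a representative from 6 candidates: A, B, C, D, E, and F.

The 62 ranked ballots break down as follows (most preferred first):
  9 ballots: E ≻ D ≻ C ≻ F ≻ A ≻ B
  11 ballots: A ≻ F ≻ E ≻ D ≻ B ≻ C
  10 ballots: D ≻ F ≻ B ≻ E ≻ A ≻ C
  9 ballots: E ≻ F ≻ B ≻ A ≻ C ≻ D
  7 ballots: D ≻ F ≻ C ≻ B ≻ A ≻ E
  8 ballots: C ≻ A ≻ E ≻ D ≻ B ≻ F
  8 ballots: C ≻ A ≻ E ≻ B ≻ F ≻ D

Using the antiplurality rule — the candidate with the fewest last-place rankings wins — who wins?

Last-place votes: A 0, B 9, C 21, D 17, E 7, F 8.

A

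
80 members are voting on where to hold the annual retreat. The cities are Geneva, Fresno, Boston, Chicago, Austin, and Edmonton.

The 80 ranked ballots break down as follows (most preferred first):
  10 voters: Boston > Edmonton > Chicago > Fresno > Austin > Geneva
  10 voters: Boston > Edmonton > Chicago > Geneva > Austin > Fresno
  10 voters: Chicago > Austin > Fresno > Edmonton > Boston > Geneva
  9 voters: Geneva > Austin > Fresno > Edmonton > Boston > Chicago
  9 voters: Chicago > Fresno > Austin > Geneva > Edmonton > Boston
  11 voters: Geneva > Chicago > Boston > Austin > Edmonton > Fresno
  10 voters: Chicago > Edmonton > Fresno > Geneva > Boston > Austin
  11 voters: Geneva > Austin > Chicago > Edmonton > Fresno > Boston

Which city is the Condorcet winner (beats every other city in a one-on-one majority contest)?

Chicago vs Geneva: 49–31
Chicago vs Fresno: 71–9
Chicago vs Boston: 51–29
Chicago vs Austin: 60–20
Chicago vs Edmonton: 51–29
Chicago beats every other city.

Chicago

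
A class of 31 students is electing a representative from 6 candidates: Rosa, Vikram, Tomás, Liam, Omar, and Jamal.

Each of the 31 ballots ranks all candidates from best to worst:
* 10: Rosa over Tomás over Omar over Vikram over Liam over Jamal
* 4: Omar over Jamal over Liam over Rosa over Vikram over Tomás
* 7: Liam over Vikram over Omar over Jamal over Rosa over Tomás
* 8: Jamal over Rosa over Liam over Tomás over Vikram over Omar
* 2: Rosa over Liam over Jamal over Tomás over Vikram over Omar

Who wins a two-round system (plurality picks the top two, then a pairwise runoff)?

Round 1 first-place votes: Rosa 12, Vikram 0, Tomás 0, Liam 7, Omar 4, Jamal 8. Rosa and Jamal advance.
Runoff: Rosa is ranked above Jamal on 12 ballots, Jamal above Rosa on 19.

Jamal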